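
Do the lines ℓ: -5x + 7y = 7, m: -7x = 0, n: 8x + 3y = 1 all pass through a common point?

No

Intersecting ℓ and m: solving the 2×2 system gives (x, y) = (0, 1).
Substitute into n: (8)(0) + (3)(1) = 3.
But n requires 1 ≠ 3, so the three lines have no common point.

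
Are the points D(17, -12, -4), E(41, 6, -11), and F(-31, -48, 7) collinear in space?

DE = (24, 18, -7), DF = (-48, -36, 11).
DE × DF = (-54, 72, 0).
The cross product is nonzero, so the points do not lie on one line.

No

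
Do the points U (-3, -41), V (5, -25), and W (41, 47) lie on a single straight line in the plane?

Yes

UV = (8, 16), UW = (44, 88).
Twice the signed area of △UVW is (8)(88) − (16)(44) = 0.
The triangle is degenerate (zero area), so the points are collinear.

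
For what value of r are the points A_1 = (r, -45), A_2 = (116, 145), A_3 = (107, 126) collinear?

26

Collinearity: (A_1 − A_2) must be parallel to (A_3 − A_2) = (-9, -19).
Cross-multiplying the components: (r − 116)·(-19) = (-190)·(-9).
Solving gives r = 26.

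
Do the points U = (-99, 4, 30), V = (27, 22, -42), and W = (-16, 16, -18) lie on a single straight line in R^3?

UV = (126, 18, -72), UW = (83, 12, -48).
UV × UW = (0, 72, 18).
The cross product is nonzero, so the points do not lie on one line.

No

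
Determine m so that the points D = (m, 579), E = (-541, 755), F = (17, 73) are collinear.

-397

Collinearity: (D − E) must be parallel to (F − E) = (558, -682).
Cross-multiplying the components: (m − (-541))·(-682) = (-176)·(558).
Solving gives m = -397.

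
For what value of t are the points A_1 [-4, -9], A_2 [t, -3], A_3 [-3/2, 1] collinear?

-5/2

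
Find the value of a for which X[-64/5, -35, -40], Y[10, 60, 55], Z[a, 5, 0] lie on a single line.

-16/5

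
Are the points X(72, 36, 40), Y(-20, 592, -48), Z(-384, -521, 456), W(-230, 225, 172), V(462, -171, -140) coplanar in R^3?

The plane through X, Y, Z has normal n = XY × XZ = (182280, 78400, 304780) and equation n·P = 28137760.
Checking the remaining points: n·W = 28137760, n·V = 28137760.
All equal 28137760, so all 5 points lie in one plane.

Yes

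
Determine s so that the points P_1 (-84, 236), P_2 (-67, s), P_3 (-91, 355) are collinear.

Collinearity: (P_2 − P_1) must be parallel to (P_3 − P_1) = (-7, 119).
Cross-multiplying the components: (s − 236)·(-7) = (17)·(119).
Solving gives s = -53.

-53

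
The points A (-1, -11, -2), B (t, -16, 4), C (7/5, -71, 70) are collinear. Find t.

-4/5

Direction AC = (12/5, -60, 72). From the y-coordinate of B, the parameter along the line is τ = (-16 − (-11))/(-60) = 1/12.
Then t = (-1) + 1/12·(12/5) = -4/5.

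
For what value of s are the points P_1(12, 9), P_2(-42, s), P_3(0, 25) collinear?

Collinearity: (P_2 − P_1) must be parallel to (P_3 − P_1) = (-12, 16).
Cross-multiplying the components: (s − 9)·(-12) = (-54)·(16).
Solving gives s = 81.

81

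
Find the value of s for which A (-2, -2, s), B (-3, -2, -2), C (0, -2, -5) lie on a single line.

-3

Collinearity requires AB × AC = 0; each component is linear in s.
The y-component gives (-3)s + (-9) = 0, so s = -3.
The remaining components then also vanish.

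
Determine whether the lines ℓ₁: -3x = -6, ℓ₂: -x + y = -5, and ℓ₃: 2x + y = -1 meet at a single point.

No

Lines aᵢx + bᵢy = cᵢ with pairwise distinct directions are concurrent exactly when det[aᵢ bᵢ cᵢ] = 0.
Here the determinant is 6.
Nonzero, so no common point exists.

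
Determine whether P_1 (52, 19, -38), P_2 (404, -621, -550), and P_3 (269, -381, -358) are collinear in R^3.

No

P_1P_2 = (352, -640, -512), P_1P_3 = (217, -400, -320).
P_1P_2 × P_1P_3 = (0, 1536, -1920).
The cross product is nonzero, so the points do not lie on one line.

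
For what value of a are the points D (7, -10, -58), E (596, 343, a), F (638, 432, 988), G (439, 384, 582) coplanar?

The points are coplanar iff DE · (DF × DG) = 0.
Expanding, this is linear in a: (57670)a + (-55824560) = 0.
So a = 968.

968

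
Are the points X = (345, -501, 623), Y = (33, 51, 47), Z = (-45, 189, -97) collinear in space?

Yes

XY = (-312, 552, -576), XZ = (-390, 690, -720).
XY × XZ = (0, 0, 0).
The cross product vanishes, so the three points are collinear.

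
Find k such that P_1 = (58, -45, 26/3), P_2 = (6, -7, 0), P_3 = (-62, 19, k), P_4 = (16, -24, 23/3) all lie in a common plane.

The points are coplanar iff P_1P_2 · (P_1P_3 × P_1P_4) = 0.
Expanding, this is linear in k: (-504)k + (1680) = 0.
So k = 10/3.

10/3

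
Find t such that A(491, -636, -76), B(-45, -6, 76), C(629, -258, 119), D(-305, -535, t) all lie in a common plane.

Normal to plane ABC: n = (65394, 125496, -289548); plane equation n·P = -25701354.
Requiring n·D = -25701354: (-289548)t + (-87085530) = -25701354.
So t = -212.

-212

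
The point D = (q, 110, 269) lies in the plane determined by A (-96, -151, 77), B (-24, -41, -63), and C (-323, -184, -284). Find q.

342

The plane through A, B, C has equation −44330x + 57772y + 22594z = -2728154.
Substituting D: (-44330)q + (12432706) = -2728154, so q = 342.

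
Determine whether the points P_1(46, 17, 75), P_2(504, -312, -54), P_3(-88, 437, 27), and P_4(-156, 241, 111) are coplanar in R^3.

A normal to the plane through P_1, P_2, P_3 is n = P_1P_2 × P_1P_3 = (69972, 39270, 148274).
The plane has equation n·P = 15006852. For P_4: n·P_4 = 15006852.
Equal, so P_4 lies in the plane and all four are coplanar.

Yes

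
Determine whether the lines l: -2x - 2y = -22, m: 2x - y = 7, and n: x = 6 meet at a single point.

Lines aᵢx + bᵢy = cᵢ with pairwise distinct directions are concurrent exactly when det[aᵢ bᵢ cᵢ] = 0.
Here the determinant is 0.
It vanishes, so the lines are concurrent at (6, 5).

Yes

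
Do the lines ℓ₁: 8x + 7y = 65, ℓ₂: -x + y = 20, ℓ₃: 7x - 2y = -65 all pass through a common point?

Yes

The three lines meet at one point iff the augmented coefficient matrix [aᵢ bᵢ cᵢ] has rank < 3, i.e. its determinant vanishes.
Here the determinant is 0.
It vanishes, so the lines are concurrent at (-5, 15).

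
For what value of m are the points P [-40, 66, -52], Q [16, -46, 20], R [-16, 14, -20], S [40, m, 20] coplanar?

14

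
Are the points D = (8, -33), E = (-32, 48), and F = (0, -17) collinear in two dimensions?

No

DE = (-40, 81), DF = (-8, 16).
det[DE; DF] = (-40)(16) − (81)(-8) = 8.
The determinant is nonzero, so they are not collinear.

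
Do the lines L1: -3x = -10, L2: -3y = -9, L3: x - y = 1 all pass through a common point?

Lines aᵢx + bᵢy = cᵢ with pairwise distinct directions are concurrent exactly when det[aᵢ bᵢ cᵢ] = 0.
Here the determinant is 6.
Nonzero, so no common point exists.

No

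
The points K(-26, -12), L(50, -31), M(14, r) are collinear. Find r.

-22

Collinearity: (M − K) must be parallel to (L − K) = (76, -19).
Cross-multiplying the components: (r − (-12))·(76) = (40)·(-19).
Solving gives r = -22.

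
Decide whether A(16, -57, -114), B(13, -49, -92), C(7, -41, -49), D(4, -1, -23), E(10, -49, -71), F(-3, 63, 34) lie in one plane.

Yes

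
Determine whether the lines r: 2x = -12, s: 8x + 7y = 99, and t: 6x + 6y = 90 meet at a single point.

Yes

The three lines meet at one point iff the augmented coefficient matrix [aᵢ bᵢ cᵢ] has rank < 3, i.e. its determinant vanishes.
Here the determinant is 0.
It vanishes, so the lines are concurrent at (-6, 21).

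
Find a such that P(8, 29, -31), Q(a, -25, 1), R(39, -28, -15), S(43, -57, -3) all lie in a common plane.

Coplanarity ⇔ det[PQ; PR; PS] = 0.
Expanding, this is linear in a: (-220)a + (-3080) = 0.
So a = -14.

-14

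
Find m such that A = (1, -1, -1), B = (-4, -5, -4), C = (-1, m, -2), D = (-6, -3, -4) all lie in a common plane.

-2

Normal to plane ABD: n = (6, 6, -18); plane equation n·P = 18.
Requiring n·C = 18: (6)m + (30) = 18.
So m = -2.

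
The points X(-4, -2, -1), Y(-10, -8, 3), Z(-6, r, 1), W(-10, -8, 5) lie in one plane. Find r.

Normal to plane XYW: n = (-12, 12, 0); plane equation n·P = 24.
Requiring n·Z = 24: (12)r + (72) = 24.
So r = -4.

-4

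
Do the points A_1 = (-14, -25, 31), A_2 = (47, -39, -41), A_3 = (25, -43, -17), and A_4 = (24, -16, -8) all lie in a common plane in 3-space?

No

The four points are coplanar iff the 3×3 determinant with rows A_1A_2, A_1A_3, A_1A_4 is zero.
Rows: (61, -14, -72), (39, -18, -48), (38, 9, -39).
Expanding along the first row: (61)(1134) − (-14)(303) + (-72)(1035) = -1104.
Nonzero ⇒ not coplanar.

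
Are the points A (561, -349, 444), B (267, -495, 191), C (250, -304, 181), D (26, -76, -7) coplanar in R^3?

No

The four points are coplanar iff the 3×3 determinant with rows AB, AC, AD is zero.
Rows: (-294, -146, -253), (-311, 45, -263), (-535, 273, -451).
Expanding along the first row: (-294)(51504) − (-146)(-444) + (-253)(-60828) = 182484.
Nonzero ⇒ not coplanar.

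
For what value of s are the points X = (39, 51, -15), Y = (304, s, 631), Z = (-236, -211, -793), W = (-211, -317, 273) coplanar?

317

Coplanarity ⇔ det[XY; XZ; XW] = 0.
Expanding, this is linear in s: (273700)s + (-86762900) = 0.
So s = 317.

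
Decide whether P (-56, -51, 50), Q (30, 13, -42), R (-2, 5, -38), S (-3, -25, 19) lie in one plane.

Yes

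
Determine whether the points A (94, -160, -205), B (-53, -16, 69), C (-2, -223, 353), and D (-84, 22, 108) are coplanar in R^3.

A normal to the plane through A, B, C is n = AB × AC = (97614, 55722, 23085).
The plane has equation n·P = -4472229. For D: n·D = -4480512.
-4480512 ≠ -4472229, so D is off the plane.

No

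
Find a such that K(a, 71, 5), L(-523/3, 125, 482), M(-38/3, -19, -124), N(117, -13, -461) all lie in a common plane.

The points are coplanar iff KL · (KM × KN) = 0.
Expanding, this is linear in a: (-52164)a + (-1025892) = 0.
So a = -59/3.

-59/3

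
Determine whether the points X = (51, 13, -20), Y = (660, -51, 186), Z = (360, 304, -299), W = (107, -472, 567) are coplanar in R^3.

Yes

With X as base: XY = (609, -64, 206), XZ = (309, 291, -279), XW = (56, -485, 587).
XZ × XW = (35502, -197007, -166161).
XY · (XZ × XW) = 0.
The scalar triple product vanishes, so the four points are coplanar.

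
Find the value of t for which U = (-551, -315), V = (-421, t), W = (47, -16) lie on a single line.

-250

Collinearity: (V − U) must be parallel to (W − U) = (598, 299).
Cross-multiplying the components: (t − (-315))·(598) = (130)·(299).
Solving gives t = -250.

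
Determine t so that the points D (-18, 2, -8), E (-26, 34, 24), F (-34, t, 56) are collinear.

66

Collinearity requires DE × DF = 0; each component is linear in t.
The x-component gives (-32)t + (2112) = 0, so t = 66.
The remaining components then also vanish.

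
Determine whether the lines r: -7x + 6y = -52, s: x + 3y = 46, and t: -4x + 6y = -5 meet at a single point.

No

The three lines meet at one point iff the augmented coefficient matrix [aᵢ bᵢ cᵢ] has rank < 3, i.e. its determinant vanishes.
Here the determinant is 27.
Nonzero, so no common point exists.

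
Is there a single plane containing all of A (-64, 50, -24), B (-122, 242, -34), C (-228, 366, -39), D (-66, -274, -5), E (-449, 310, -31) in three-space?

No

The plane through A, B, C has normal n = AB × AC = (280, 770, 13160) and equation n·P = -295260.
Checking the remaining points: n·D = -295260, n·E = -294980.
Since n·E = -294980 ≠ -295260, E is off the plane and the points are not all coplanar.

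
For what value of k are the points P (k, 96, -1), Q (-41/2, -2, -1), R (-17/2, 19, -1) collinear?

Collinearity requires PQ × PR = 0; each component is linear in k.
The z-component gives (-21)k + (1491/2) = 0, so k = 71/2.
The remaining components then also vanish.

71/2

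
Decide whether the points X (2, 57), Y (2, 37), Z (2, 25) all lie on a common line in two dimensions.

Yes

XY = (0, -20), XZ = (0, -32).
Checking proportionality: XZ = 8/5·XY, so the vectors are parallel and the points are collinear.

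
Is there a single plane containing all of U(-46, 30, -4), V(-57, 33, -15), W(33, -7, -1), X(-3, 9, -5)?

No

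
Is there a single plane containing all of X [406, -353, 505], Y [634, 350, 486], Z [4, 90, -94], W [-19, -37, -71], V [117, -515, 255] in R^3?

Yes

The plane through X, Y, Z has normal n = XY × XZ = (-412680, 144210, 383610) and equation n·P = -24731160.
Checking the remaining points: n·W = -24731160, n·V = -24731160.
All equal -24731160, so all 5 points lie in one plane.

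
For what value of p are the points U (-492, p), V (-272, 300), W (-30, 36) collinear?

540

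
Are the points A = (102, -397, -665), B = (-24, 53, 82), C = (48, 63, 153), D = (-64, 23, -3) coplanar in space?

With A as base: AB = (-126, 450, 747), AC = (-54, 460, 818), AD = (-166, 420, 662).
AC × AD = (-39040, -100040, 53680).
AB · (AC × AD) = 0.
The scalar triple product vanishes, so the four points are coplanar.

Yes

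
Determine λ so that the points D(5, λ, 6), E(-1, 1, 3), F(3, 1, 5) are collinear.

1

Direction EF = (4, 0, 2). From the x-coordinate of D, the parameter along the line is τ = (5 − (-1))/4 = 3/2.
Then λ = 1 + 3/2·(0) = 1.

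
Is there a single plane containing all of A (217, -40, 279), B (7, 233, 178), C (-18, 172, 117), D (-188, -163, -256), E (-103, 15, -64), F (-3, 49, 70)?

The plane through A, B, C has normal n = AB × AC = (-22814, -10285, 19635) and equation n·P = 938927.
Checking the remaining points: n·D = 938927, n·E = 938927, n·F = 938927.
All equal 938927, so all 6 points lie in one plane.

Yes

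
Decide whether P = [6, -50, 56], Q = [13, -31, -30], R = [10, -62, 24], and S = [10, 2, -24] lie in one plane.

With P as base: PQ = (7, 19, -86), PR = (4, -12, -32), PS = (4, 52, -80).
PR × PS = (2624, 192, 256).
PQ · (PR × PS) = 0.
The scalar triple product vanishes, so the four points are coplanar.

Yes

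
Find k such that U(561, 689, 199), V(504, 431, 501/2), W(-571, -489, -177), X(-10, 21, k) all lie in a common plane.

71/2

Normal to plane UVW: n = (157675, -79730, -224910); plane equation n·P = -11235385.
Requiring n·X = -11235385: (-224910)k + (-3251080) = -11235385.
So k = 71/2.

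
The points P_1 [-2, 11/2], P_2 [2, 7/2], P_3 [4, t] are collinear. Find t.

The three points are collinear iff det[P_1P_2; P_1P_3] = 0.
This determinant is linear in t: (4)t + (-10) = 0, so t = 5/2.

5/2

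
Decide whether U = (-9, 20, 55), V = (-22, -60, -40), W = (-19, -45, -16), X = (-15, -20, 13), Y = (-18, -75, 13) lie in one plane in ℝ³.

Yes

The plane through U, V, W has normal n = UV × UW = (-495, 27, 45) and equation n·P = 7470.
Checking the remaining points: n·X = 7470, n·Y = 7470.
All equal 7470, so all 5 points lie in one plane.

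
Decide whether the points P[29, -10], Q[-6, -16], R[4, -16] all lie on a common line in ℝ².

PQ = (-35, -6), PR = (-25, -6).
det[PQ; PR] = (-35)(-6) − (-6)(-25) = 60.
The determinant is nonzero, so they are not collinear.

No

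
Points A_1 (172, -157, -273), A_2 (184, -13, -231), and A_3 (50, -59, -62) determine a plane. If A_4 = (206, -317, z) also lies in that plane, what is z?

-386

The plane through A_1, A_2, A_3 has equation 26268x − 7656y + 18744z = 602976.
Substituting A_4: (18744)z + (7838160) = 602976, so z = -386.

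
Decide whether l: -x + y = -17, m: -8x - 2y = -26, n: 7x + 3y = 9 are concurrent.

Yes

The three lines meet at one point iff the augmented coefficient matrix [aᵢ bᵢ cᵢ] has rank < 3, i.e. its determinant vanishes.
Here the determinant is 0.
It vanishes, so the lines are concurrent at (6, -11).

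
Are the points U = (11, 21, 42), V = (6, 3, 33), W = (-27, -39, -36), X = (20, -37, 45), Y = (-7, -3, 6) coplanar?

No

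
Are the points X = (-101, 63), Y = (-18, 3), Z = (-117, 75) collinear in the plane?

XY = (83, -60), XZ = (-16, 12).
If collinear, XZ would be a scalar multiple of XY. But (83)·(12) ≠ (-60)·(-16) (difference 36), so they are not parallel; the points are not collinear.

No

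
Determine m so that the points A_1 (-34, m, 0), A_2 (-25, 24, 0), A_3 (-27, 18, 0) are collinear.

-3

Collinearity requires A_1A_2 × A_1A_3 = 0; each component is linear in m.
The z-component gives (-2)m + (-6) = 0, so m = -3.
The remaining components then also vanish.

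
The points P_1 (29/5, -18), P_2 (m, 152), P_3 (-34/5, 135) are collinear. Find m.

-41/5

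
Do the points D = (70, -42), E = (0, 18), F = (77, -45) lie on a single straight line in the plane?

No

DE = (-70, 60), DF = (7, -3).
If collinear, DF would be a scalar multiple of DE. But (-70)·(-3) ≠ (60)·(7) (difference -210), so they are not parallel; the points are not collinear.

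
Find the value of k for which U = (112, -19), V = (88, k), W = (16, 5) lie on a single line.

Collinearity: (V − U) must be parallel to (W − U) = (-96, 24).
Cross-multiplying the components: (k − (-19))·(-96) = (-24)·(24).
Solving gives k = -13.

-13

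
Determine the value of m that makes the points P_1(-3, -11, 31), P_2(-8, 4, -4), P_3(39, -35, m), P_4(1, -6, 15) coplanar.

61

The points are coplanar iff P_1P_2 · (P_1P_3 × P_1P_4) = 0.
Expanding, this is linear in m: (85)m + (-5185) = 0.
So m = 61.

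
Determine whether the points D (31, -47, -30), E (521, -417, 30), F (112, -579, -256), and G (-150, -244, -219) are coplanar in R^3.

The four points are coplanar iff the 3×3 determinant with rows DE, DF, DG is zero.
Rows: (490, -370, 60), (81, -532, -226), (-181, -197, -189).
Expanding along the first row: (490)(56026) − (-370)(-56215) + (60)(-112249) = -81750.
Nonzero ⇒ not coplanar.

No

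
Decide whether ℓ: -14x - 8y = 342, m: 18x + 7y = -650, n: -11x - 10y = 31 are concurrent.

The three lines meet at one point iff the augmented coefficient matrix [aᵢ bᵢ cᵢ] has rank < 3, i.e. its determinant vanishes.
Here the determinant is 0.
It vanishes, so the lines are concurrent at (-61, 64).

Yes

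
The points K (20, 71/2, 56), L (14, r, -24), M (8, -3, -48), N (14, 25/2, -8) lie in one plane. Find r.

Coplanarity ⇔ det[KL; KM; KN] = 0.
Expanding, this is linear in r: (-144)r + (1080) = 0.
So r = 15/2.

15/2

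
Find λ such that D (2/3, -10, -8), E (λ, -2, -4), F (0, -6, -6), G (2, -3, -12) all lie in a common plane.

-2/3

Normal to plane DFG: n = (-30, 0, -10); plane equation n·P = 60.
Requiring n·E = 60: (-30)λ + (40) = 60.
So λ = -2/3.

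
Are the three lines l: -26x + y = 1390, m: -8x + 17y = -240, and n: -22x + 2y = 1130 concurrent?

Yes

Intersecting l and m: solving the 2×2 system gives (x, y) = (-55, -40).
Substitute into n: (-22)(-55) + (2)(-40) = 1130.
This equals 1130, so (-55, -40) lies on all three lines and they are concurrent.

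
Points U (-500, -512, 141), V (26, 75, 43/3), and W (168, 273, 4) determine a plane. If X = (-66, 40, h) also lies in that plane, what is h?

The plane through U, V, W has equation (57043/3)x − (37654/3)y + 20794z = -148930.
Substituting X: (20794)h + (-5270998/3) = -148930, so h = 232/3.

232/3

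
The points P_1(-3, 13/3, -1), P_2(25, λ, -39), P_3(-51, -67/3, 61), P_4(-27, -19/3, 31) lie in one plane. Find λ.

15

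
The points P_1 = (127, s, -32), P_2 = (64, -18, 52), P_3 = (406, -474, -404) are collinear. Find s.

-102

Direction P_2P_3 = (342, -456, -456). From the x-coordinate of P_1, the parameter along the line is τ = (127 − 64)/342 = 7/38.
Then s = (-18) + 7/38·(-456) = -102.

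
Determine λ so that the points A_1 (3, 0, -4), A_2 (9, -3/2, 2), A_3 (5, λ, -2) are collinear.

-1/2

Direction A_1A_2 = (6, -3/2, 6). From the x-coordinate of A_3, the parameter along the line is τ = (5 − 3)/6 = 1/3.
Then λ = 0 + 1/3·(-3/2) = -1/2.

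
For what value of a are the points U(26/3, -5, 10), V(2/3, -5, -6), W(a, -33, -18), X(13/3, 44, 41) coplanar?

6

The points are coplanar iff UV · (UW × UX) = 0.
Expanding, this is linear in a: (-784)a + (4704) = 0.
So a = 6.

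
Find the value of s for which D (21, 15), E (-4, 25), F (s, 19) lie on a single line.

11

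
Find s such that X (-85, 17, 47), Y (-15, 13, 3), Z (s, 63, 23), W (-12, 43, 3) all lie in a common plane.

The points are coplanar iff XY · (XZ × XW) = 0.
Expanding, this is linear in s: (-1320)s + (-55440) = 0.
So s = -42.

-42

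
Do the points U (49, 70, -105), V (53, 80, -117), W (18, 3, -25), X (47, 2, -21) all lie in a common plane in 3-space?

Yes

With U as base: UV = (4, 10, -12), UW = (-31, -67, 80), UX = (-2, -68, 84).
UW × UX = (-188, 2444, 1974).
UV · (UW × UX) = 0.
The scalar triple product vanishes, so the four points are coplanar.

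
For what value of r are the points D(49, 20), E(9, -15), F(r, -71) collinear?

-55

The three points are collinear iff det[DE; DF] = 0.
This determinant is linear in r: (35)r + (1925) = 0, so r = -55.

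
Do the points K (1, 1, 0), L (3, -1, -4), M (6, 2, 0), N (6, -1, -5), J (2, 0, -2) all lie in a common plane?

Yes

The plane through K, L, M has normal n = KL × KM = (4, -20, 12) and equation n·P = -16.
Checking the remaining points: n·N = -16, n·J = -16.
All equal -16, so all 5 points lie in one plane.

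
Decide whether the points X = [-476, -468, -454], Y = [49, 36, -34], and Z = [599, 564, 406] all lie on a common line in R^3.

Yes

XY = (525, 504, 420), XZ = (1075, 1032, 860).
XY × XZ = (0, 0, 0).
The cross product vanishes, so the three points are collinear.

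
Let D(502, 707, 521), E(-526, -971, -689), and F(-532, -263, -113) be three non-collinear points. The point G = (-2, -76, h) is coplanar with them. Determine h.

The plane through D, E, F has equation −109848x + 599388y − 737892z = -15818112.
Substituting G: (-737892)h + (-45333792) = -15818112, so h = -40.

-40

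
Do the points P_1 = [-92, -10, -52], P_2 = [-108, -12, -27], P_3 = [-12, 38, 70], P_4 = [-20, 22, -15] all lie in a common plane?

A normal to the plane through P_1, P_2, P_3 is n = P_1P_2 × P_1P_3 = (-1444, 3952, -608).
The plane has equation n·P = 124944. For P_4: n·P_4 = 124944.
Equal, so P_4 lies in the plane and all four are coplanar.

Yes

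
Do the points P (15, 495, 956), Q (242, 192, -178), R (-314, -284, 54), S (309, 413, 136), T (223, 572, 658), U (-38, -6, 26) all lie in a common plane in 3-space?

The plane through P, Q, R has normal n = PQ × PR = (-610080, 577840, -276520) and equation n·X = 12526480.
Checking the remaining points: n·S = 12526480, n·T = 12526480, n·U = 12526480.
All equal 12526480, so all 6 points lie in one plane.

Yes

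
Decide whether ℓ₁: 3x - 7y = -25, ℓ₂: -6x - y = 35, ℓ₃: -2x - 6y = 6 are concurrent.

Yes

Lines aᵢx + bᵢy = cᵢ with pairwise distinct directions are concurrent exactly when det[aᵢ bᵢ cᵢ] = 0.
Here the determinant is 0.
It vanishes, so the lines are concurrent at (-6, 1).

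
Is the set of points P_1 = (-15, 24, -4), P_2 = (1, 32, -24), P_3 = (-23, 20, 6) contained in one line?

Yes

P_1P_2 = (16, 8, -20), P_1P_3 = (-8, -4, 10).
P_1P_2 × P_1P_3 = (0, 0, 0).
The cross product vanishes, so the three points are collinear.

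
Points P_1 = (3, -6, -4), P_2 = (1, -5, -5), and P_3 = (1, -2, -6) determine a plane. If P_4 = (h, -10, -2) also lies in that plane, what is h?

5

The plane through P_1, P_2, P_3 has equation 2x − 2y − 6z = 42.
Substituting P_4: (2)h + (32) = 42, so h = 5.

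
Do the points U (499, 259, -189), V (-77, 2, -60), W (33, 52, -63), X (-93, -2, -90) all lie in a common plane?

No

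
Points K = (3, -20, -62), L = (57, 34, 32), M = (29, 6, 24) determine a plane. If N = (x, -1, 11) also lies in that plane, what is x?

Coplanarity requires KL · (KM × KN) = 0.
KL = (54, 54, 94), KM = (26, 26, 86); the triple product is linear in x with coefficient 2200 and constant term -48400.
Setting it to zero: x = 22.

22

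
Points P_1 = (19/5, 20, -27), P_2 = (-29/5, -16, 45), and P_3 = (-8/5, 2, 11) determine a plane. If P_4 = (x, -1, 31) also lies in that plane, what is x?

Coplanarity requires P_1P_2 · (P_1P_3 × P_1P_4) = 0.
P_1P_2 = (-48/5, -36, 72), P_1P_3 = (-27/5, -18, 38); the triple product is linear in x with coefficient -72 and constant term -2376/5.
Setting it to zero: x = -33/5.

-33/5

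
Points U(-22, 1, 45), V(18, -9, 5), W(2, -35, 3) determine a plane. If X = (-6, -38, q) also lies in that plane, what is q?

The plane through U, V, W has equation −1020x + 720y − 1200z = -30840.
Substituting X: (-1200)q + (-21240) = -30840, so q = 8.

8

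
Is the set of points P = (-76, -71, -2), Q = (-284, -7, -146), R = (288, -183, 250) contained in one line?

PQ = (-208, 64, -144), PR = (364, -112, 252).
Each component of PR is -7/4 times the corresponding component of PQ, so PR = -7/4·PQ and the points are collinear.

Yes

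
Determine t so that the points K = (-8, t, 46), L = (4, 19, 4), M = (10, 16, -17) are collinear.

Direction LM = (6, -3, -21). From the x-coordinate of K, the parameter along the line is τ = (-8 − 4)/6 = -2.
Then t = 19 + (-2)·(-3) = 25.

25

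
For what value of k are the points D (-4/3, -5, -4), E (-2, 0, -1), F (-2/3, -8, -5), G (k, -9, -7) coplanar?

The points are coplanar iff DE · (DF × DG) = 0.
Expanding, this is linear in k: (4)k + (4) = 0.
So k = -1.

-1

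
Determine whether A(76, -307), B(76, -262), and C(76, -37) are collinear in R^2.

Yes

AB = (0, 45), AC = (0, 270).
Twice the signed area of △ABC is (0)(270) − (45)(0) = 0.
The triangle is degenerate (zero area), so the points are collinear.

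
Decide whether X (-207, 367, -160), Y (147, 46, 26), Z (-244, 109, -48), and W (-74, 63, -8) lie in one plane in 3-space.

The four points are coplanar iff the 3×3 determinant with rows XY, XZ, XW is zero.
Rows: (354, -321, 186), (-37, -258, 112), (133, -304, 152).
Expanding along the first row: (354)(-5168) − (-321)(-20520) + (186)(45562) = 58140.
Nonzero ⇒ not coplanar.

No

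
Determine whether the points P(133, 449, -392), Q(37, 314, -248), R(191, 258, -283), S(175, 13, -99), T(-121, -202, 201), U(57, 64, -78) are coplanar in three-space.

No

The plane through P, Q, R has normal n = PQ × PR = (12789, 18816, 26166) and equation n·X = -107751.
Checking the remaining points: n·S = -107751, n·T = -88935, n·U = -107751.
Since n·T = -88935 ≠ -107751, T is off the plane and the points are not all coplanar.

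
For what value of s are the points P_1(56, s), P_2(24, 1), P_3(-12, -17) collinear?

Collinearity: (P_1 − P_2) must be parallel to (P_3 − P_2) = (-36, -18).
Cross-multiplying the components: (s − 1)·(-36) = (32)·(-18).
Solving gives s = 17.

17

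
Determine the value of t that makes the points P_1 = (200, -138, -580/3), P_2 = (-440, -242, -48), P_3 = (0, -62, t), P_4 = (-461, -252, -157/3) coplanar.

2

The points are coplanar iff P_1P_2 · (P_1P_3 × P_1P_4) = 0.
Expanding, this is linear in t: (-4216)t + (8432) = 0.
So t = 2.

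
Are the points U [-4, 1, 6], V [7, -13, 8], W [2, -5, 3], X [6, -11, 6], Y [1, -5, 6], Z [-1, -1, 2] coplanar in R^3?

The plane through U, V, W has normal n = UV × UW = (54, 45, 18) and equation n·P = -63.
Checking the remaining points: n·X = -63, n·Y = -63, n·Z = -63.
All equal -63, so all 6 points lie in one plane.

Yes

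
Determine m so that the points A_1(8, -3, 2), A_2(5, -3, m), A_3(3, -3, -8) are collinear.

-4

Collinearity requires A_1A_2 × A_1A_3 = 0; each component is linear in m.
The y-component gives (-5)m + (-20) = 0, so m = -4.
The remaining components then also vanish.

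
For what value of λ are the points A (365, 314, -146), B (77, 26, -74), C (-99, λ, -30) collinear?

Direction AB = (-288, -288, 72). From the x-coordinate of C, the parameter along the line is τ = (-99 − 365)/(-288) = 29/18.
Then λ = 314 + 29/18·(-288) = -150.

-150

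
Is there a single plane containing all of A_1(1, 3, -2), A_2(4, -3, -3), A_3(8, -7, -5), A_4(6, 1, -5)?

Yes

The four points are coplanar iff the 3×3 determinant with rows A_1A_2, A_1A_3, A_1A_4 is zero.
Rows: (3, -6, -1), (7, -10, -3), (5, -2, -3).
Expanding along the first row: (3)(24) − (-6)(-6) + (-1)(36) = 0.
Zero determinant ⇒ coplanar.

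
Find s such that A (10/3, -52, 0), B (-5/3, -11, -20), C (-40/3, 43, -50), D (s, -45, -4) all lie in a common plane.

Normal to plane ABC: n = (-150, 250/3, 625/3); plane equation n·P = -14500/3.
Requiring n·D = -14500/3: (-150)s + (-13750/3) = -14500/3.
So s = 5/3.

5/3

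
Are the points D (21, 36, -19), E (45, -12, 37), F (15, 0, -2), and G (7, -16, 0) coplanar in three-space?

A normal to the plane through D, E, F is n = DE × DF = (1200, -744, -1152).
The plane has equation n·P = 20304. For G: n·G = 20304.
Equal, so G lies in the plane and all four are coplanar.

Yes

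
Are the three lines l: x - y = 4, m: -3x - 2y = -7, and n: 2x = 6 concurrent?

Yes

Intersecting l and m: solving the 2×2 system gives (x, y) = (3, -1).
Substitute into n: (2)(3) + (0)(-1) = 6.
This equals 6, so (3, -1) lies on all three lines and they are concurrent.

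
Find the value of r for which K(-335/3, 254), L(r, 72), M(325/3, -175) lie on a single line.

Collinearity: (L − K) must be parallel to (M − K) = (220, -429).
Cross-multiplying the components: (r − (-335/3))·(-429) = (-182)·(220).
Solving gives r = -55/3.

-55/3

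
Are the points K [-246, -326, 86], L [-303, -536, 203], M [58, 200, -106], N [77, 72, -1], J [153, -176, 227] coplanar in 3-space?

Yes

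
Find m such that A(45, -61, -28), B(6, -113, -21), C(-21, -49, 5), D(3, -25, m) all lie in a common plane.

Normal to plane ABC: n = (-1800, 825, -3900); plane equation n·P = -22125.
Requiring n·D = -22125: (-3900)m + (-26025) = -22125.
So m = -1.

-1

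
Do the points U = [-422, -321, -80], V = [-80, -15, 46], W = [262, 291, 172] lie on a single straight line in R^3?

UV = (342, 306, 126), UW = (684, 612, 252).
UV × UW = (0, 0, 0).
The cross product vanishes, so the three points are collinear.

Yes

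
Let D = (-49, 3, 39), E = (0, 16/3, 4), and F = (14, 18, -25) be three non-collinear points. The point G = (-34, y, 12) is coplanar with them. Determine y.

Coplanarity requires DE · (DF × DG) = 0.
DE = (49, 7/3, -35), DF = (63, 15, -64); the triple product is linear in y with coefficient 931 and constant term -13034.
Setting it to zero: y = 14.

14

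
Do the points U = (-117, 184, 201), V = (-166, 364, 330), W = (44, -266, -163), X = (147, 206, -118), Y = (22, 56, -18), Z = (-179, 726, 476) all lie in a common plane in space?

No

The plane through U, V, W has normal n = UV × UW = (-7470, 2933, -6930) and equation n·P = 20732.
Checking the remaining points: n·X = 323848, n·Y = 124648, n·Z = 167808.
Since n·X = 323848 ≠ 20732, X is off the plane and the points are not all coplanar.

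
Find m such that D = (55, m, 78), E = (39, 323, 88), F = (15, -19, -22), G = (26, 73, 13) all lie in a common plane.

201

Coplanarity ⇔ det[DE; DF; DG] = 0.
Expanding, this is linear in m: (370)m + (-74370) = 0.
So m = 201.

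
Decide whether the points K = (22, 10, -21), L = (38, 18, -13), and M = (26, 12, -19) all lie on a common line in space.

KL = (16, 8, 8), KM = (4, 2, 2).
KL × KM = (0, 0, 0).
The cross product vanishes, so the three points are collinear.

Yes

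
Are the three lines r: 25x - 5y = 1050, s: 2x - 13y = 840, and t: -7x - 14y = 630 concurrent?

Yes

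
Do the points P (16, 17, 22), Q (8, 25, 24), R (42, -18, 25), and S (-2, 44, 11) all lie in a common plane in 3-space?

No

The four points are coplanar iff the 3×3 determinant with rows PQ, PR, PS is zero.
Rows: (-8, 8, 2), (26, -35, 3), (-18, 27, -11).
Expanding along the first row: (-8)(304) − (8)(-232) + (2)(72) = -432.
Nonzero ⇒ not coplanar.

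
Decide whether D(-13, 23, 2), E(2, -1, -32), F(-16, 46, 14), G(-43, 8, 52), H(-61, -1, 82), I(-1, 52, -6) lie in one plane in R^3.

The plane through D, E, F has normal n = DE × DF = (494, -78, 273) and equation n·P = -7670.
Checking the remaining points: n·G = -7670, n·H = -7670, n·I = -6188.
Since n·I = -6188 ≠ -7670, I is off the plane and the points are not all coplanar.

No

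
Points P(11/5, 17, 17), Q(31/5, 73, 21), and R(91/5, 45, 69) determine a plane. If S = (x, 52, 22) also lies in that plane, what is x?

27/5

A normal to the plane is n = PQ × PR = (2800, -144, -784).
S lies in the plane iff n · PS = 0.
This gives (2800)x + (-15120) = 0, so x = 27/5.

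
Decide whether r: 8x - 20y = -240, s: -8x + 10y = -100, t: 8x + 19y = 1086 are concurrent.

Yes

Intersecting r and s: solving the 2×2 system gives (x, y) = (55, 34).
Substitute into t: (8)(55) + (19)(34) = 1086.
This equals 1086, so (55, 34) lies on all three lines and they are concurrent.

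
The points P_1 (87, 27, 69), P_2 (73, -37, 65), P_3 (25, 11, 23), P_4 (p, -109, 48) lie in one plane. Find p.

41

Normal to plane P_1P_2P_3: n = (2880, -396, -3744); plane equation n·P = -18468.
Requiring n·P_4 = -18468: (2880)p + (-136548) = -18468.
So p = 41.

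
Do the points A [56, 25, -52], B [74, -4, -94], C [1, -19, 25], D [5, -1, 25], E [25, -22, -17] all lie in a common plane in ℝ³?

No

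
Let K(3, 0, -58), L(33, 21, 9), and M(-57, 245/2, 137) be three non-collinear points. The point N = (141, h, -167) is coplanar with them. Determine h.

-112

Coplanarity requires KL · (KM × KN) = 0.
KL = (30, 21, 67), KM = (-60, 245/2, 195); the triple product is linear in h with coefficient -9870 and constant term -1105440.
Setting it to zero: h = -112.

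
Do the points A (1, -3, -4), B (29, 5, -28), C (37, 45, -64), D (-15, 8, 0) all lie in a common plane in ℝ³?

No

With A as base: AB = (28, 8, -24), AC = (36, 48, -60), AD = (-16, 11, 4).
AC × AD = (852, 816, 1164).
AB · (AC × AD) = 2448.
Since 2448 ≠ 0, the four points are not coplanar.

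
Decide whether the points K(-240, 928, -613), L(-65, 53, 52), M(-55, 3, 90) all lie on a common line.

Yes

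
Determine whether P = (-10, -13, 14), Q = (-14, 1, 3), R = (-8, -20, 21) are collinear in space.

No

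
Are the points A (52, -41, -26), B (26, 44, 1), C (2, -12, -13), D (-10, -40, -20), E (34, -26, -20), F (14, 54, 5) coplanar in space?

The plane through A, B, C has normal n = AB × AC = (322, -1012, 3496) and equation n·P = -32660.
Checking the remaining points: n·D = -32660, n·E = -32660, n·F = -32660.
All equal -32660, so all 6 points lie in one plane.

Yes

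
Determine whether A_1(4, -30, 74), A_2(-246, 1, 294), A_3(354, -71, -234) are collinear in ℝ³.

No

A_1A_2 = (-250, 31, 220), A_1A_3 = (350, -41, -308).
Comparing components 2 and 3: (31)(-308) − (220)(-41) = -528 ≠ 0, so A_1A_2 and A_1A_3 are not parallel and the points are not collinear.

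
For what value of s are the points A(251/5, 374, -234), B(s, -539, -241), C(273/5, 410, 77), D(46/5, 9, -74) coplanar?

-264/5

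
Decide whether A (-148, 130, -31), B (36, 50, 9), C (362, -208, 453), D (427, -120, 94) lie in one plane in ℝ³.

The four points are coplanar iff the 3×3 determinant with rows AB, AC, AD is zero.
Rows: (184, -80, 40), (510, -338, 484), (575, -250, 125).
Expanding along the first row: (184)(78750) − (-80)(-214550) + (40)(66850) = 0.
Zero determinant ⇒ coplanar.

Yes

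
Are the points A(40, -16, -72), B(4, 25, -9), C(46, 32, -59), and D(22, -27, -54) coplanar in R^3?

Yes

A normal to the plane through A, B, C is n = AB × AC = (-2491, 846, -1974).
The plane has equation n·P = 28952. For D: n·D = 28952.
Equal, so D lies in the plane and all four are coplanar.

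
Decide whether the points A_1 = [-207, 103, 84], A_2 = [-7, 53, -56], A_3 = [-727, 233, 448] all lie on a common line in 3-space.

Yes

A_1A_2 = (200, -50, -140), A_1A_3 = (-520, 130, 364).
Each component of A_1A_3 is -13/5 times the corresponding component of A_1A_2, so A_1A_3 = -13/5·A_1A_2 and the points are collinear.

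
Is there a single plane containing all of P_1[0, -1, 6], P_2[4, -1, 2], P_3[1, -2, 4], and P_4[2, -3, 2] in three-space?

The four points are coplanar iff the 3×3 determinant with rows P_1P_2, P_1P_3, P_1P_4 is zero.
Rows: (4, 0, -4), (1, -1, -2), (2, -2, -4).
Expanding along the first row: (4)(0) − (0)(0) + (-4)(0) = 0.
Zero determinant ⇒ coplanar.

Yes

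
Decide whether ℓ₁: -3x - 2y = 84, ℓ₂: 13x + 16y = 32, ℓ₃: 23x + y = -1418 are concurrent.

Lines aᵢx + bᵢy = cᵢ with pairwise distinct directions are concurrent exactly when det[aᵢ bᵢ cᵢ] = 0.
Here the determinant is 0.
It vanishes, so the lines are concurrent at (-64, 54).

Yes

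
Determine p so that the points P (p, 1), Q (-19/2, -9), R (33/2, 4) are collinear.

21/2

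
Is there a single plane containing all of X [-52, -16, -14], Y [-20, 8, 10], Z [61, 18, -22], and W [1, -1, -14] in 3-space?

A normal to the plane through X, Y, Z is n = XY × XZ = (-1008, 2968, -1624).
The plane has equation n·P = 27664. For W: n·W = 18760.
18760 ≠ 27664, so W is off the plane.

No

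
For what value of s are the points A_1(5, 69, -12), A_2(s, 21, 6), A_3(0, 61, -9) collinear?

-25

Collinearity requires A_1A_2 × A_1A_3 = 0; each component is linear in s.
The y-component gives (-3)s + (-75) = 0, so s = -25.
The remaining components then also vanish.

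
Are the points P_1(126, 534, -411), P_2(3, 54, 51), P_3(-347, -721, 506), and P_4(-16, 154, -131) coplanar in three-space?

Yes

With P_1 as base: P_1P_2 = (-123, -480, 462), P_1P_3 = (-473, -1255, 917), P_1P_4 = (-142, -380, 280).
P_1P_3 × P_1P_4 = (-2940, 2226, 1530).
P_1P_2 · (P_1P_3 × P_1P_4) = 0.
The scalar triple product vanishes, so the four points are coplanar.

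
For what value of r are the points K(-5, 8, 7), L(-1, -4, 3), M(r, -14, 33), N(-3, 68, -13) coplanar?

Normal to plane KLN: n = (480, 72, 264); plane equation n·P = 24.
Requiring n·M = 24: (480)r + (7704) = 24.
So r = -16.

-16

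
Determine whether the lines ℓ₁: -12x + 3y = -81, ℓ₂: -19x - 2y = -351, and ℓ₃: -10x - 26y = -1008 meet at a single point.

Intersecting ℓ₁ and ℓ₂: solving the 2×2 system gives (x, y) = (15, 33).
Substitute into ℓ₃: (-10)(15) + (-26)(33) = -1008.
This equals -1008, so (15, 33) lies on all three lines and they are concurrent.

Yes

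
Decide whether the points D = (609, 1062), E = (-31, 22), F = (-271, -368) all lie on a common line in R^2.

Yes

DE = (-640, -1040), DF = (-880, -1430).
Checking proportionality: DF = 11/8·DE, so the vectors are parallel and the points are collinear.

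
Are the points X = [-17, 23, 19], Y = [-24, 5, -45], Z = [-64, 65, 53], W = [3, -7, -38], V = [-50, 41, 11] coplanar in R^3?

No

The plane through X, Y, Z has normal n = XY × XZ = (2076, 3246, -1140) and equation n·P = 17706.
Checking the remaining points: n·W = 26826, n·V = 16746.
Since n·W = 26826 ≠ 17706, W is off the plane and the points are not all coplanar.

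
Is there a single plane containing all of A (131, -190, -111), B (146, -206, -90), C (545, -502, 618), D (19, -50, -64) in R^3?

The four points are coplanar iff the 3×3 determinant with rows AB, AC, AD is zero.
Rows: (15, -16, 21), (414, -312, 729), (-112, 140, 47).
Expanding along the first row: (15)(-116724) − (-16)(101106) + (21)(23016) = 350172.
Nonzero ⇒ not coplanar.

No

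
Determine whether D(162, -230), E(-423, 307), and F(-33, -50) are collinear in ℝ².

DE = (-585, 537), DF = (-195, 180).
det[DE; DF] = (-585)(180) − (537)(-195) = -585.
The determinant is nonzero, so they are not collinear.

No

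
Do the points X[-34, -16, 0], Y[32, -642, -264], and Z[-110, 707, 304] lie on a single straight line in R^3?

No

XY = (66, -626, -264), XZ = (-76, 723, 304).
Comparing components 2 and 3: (-626)(304) − (-264)(723) = 568 ≠ 0, so XY and XZ are not parallel and the points are not collinear.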